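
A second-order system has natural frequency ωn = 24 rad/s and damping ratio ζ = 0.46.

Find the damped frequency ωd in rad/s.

ωd = ωn√(1 - ζ²) = 24√(1 - 0.46²) = 21.31 rad/s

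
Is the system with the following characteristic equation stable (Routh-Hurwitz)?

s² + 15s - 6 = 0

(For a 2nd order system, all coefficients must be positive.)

Coefficients: 1, 15, -6. c=-6 not positive, so system is unstable.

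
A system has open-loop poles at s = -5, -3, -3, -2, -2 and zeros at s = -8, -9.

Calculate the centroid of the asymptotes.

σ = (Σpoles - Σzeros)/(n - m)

σ = (Σpoles - Σzeros)/(n - m) = (-15 - (-17))/(5 - 2) = 2/3 = 0.67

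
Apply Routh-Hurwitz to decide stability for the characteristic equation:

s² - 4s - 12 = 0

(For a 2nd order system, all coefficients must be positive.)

Coefficients: 1, -4, -12. b=-4, c=-12 not positive, so system is unstable.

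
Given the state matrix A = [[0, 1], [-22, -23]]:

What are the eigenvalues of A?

det(A - λI) = λ² - (-23)λ + 22 = (λ - (-1))(λ - (-22)). Eigenvalues: -1, -22.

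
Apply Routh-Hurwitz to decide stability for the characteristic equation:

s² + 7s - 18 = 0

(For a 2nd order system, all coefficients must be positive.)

Coefficients: 1, 7, -18. c=-18 not positive, so system is unstable.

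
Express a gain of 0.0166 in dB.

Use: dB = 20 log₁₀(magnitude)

dB = 20 log₁₀(0.0166) = -35.6 dB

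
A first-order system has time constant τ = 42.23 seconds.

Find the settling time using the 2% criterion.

For first-order system, 2% settling time ≈ 4τ = 4 × 42.23 = 168.92 s.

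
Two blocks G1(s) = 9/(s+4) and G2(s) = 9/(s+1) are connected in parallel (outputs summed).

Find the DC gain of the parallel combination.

Parallel: G_eq = G1 + G2. DC gain = G1(0) + G2(0) = 9/4 + 9/1 = 2.25 + 9 = 11.25.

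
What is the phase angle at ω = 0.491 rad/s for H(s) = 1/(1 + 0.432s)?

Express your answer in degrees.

Phase = -arctan(ωτ) = -arctan(0.491 × 0.432) = -12.0°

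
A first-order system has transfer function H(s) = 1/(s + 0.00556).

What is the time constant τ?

For H(s) = 1/(s + 1/τ), the pole is at -1/τ = -0.00556, so τ = 1/0.00556 = 179.9 s.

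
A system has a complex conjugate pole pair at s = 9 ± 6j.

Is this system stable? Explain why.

Real part of poles is 9 (> 0, right half-plane). Unstable.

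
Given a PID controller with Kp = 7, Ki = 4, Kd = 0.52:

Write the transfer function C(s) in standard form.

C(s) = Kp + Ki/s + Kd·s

Substituting values: C(s) = 7 + 4/s + 0.52s = (0.52s² + 7s + 4)/s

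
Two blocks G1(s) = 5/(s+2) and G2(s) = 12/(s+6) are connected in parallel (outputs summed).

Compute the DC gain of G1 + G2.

Parallel: G_eq = G1 + G2. DC gain = G1(0) + G2(0) = 5/2 + 12/6 = 2.5 + 2 = 4.5.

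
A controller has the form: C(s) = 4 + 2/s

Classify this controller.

This is a Proportional-Integral (PI) controller.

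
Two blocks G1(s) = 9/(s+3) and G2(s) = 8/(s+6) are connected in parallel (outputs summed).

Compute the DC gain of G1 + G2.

Parallel: G_eq = G1 + G2. DC gain = G1(0) + G2(0) = 9/3 + 8/6 = 3 + 1.3333 = 4.3333.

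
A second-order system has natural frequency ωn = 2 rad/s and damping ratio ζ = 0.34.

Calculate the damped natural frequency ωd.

ωd = ωn√(1 - ζ²) = 2√(1 - 0.34²) = 1.88 rad/s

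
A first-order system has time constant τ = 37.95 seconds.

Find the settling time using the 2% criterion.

For first-order system, 2% settling time ≈ 4τ = 4 × 37.95 = 151.8 s.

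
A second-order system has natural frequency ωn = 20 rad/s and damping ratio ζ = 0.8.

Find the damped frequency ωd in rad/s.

ωd = ωn√(1 - ζ²) = 20√(1 - 0.8²) = 12.0 rad/s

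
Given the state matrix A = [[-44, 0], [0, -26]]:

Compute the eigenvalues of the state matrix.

For diagonal matrix, eigenvalues are diagonal entries: λ₁ = -44, λ₂ = -26.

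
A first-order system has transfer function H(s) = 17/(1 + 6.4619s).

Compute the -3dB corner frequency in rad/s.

Corner frequency = 1/τ = 1/6.4619 = 0.155 rad/s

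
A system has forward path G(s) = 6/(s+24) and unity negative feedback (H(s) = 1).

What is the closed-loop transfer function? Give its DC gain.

T(s) = G/(1+GH) = [6/(s+24)] / [1 + 6/(s+24)] = 6/(s+24+6) = 6/(s+30). DC gain = 6/30 = 0.2.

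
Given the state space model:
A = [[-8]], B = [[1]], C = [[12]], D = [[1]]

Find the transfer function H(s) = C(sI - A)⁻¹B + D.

(sI - A)⁻¹ = 1/(s + 8). H(s) = 12×1/(s + 8) + 1 = (s + 20)/(s + 8).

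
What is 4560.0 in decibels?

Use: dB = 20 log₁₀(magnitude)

dB = 20 log₁₀(4560.0) = 73.2 dB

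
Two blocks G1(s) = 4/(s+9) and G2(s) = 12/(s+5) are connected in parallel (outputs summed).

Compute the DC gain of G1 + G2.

Parallel: G_eq = G1 + G2. DC gain = G1(0) + G2(0) = 4/9 + 12/5 = 0.4444 + 2.4 = 2.8444.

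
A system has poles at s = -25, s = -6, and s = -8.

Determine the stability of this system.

All poles are in the left half-plane. System is stable.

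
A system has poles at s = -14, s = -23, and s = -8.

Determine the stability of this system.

All poles are in the left half-plane. System is stable.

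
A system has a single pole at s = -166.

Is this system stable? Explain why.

Pole at s = -166 is in the left half-plane. Stable.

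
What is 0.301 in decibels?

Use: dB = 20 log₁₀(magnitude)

dB = 20 log₁₀(0.301) = -10.4 dB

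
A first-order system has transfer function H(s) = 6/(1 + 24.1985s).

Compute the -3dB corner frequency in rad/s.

Corner frequency = 1/τ = 1/24.1985 = 0.041 rad/s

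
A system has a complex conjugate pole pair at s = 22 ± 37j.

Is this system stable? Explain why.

Real part of poles is 22 (> 0, right half-plane). Unstable.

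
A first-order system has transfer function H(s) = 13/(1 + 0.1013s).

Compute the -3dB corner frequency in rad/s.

Corner frequency = 1/τ = 1/0.1013 = 9.872 rad/s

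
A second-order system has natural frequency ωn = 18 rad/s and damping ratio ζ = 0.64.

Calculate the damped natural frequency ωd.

ωd = ωn√(1 - ζ²) = 18√(1 - 0.64²) = 13.83 rad/s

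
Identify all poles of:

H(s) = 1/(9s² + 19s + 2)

Discriminant = 19² - 4×9×2 = 361 - 72 = 289 > 0, so two distinct real poles. Using quadratic formula: s = (-19 ± √289)/(2×9) = (-19 ± √289)/18, with √289 = 17. s₁ = -2/18 ≈ -0.1111, s₂ = -36/18 = -2. Poles: s₁ = -0.1111, s₂ = -2.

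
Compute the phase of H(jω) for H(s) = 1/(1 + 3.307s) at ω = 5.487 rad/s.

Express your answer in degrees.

Phase = -arctan(ωτ) = -arctan(5.487 × 3.307) = -86.8°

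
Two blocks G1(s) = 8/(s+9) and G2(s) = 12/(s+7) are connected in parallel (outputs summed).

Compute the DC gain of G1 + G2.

Parallel: G_eq = G1 + G2. DC gain = G1(0) + G2(0) = 8/9 + 12/7 = 0.8889 + 1.7143 = 2.6032.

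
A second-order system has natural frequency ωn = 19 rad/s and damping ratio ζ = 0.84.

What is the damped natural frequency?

ωd = ωn√(1 - ζ²) = 19√(1 - 0.84²) = 10.31 rad/s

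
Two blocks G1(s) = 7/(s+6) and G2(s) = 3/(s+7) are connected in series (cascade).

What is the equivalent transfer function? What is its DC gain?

Series: multiply transfer functions. G_eq = 7/(s+6) × 3/(s+7) = 21/((s+6)(s+7)). DC gain = 21/(6×7) = 0.5.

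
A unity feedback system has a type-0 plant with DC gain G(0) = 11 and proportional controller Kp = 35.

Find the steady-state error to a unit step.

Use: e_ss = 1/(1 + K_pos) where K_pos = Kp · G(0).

K_pos = Kp · G(0) = 35 × 11 = 385. e_ss = 1/(1 + 385) = 0.0026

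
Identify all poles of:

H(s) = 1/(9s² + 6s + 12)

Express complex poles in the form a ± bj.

Discriminant = 6² - 4×9×12 = 36 - 432 = -396 < 0, so the poles are a complex conjugate pair s = (-6 ± j√396)/(2×9). Real part = -6/(2×9) = -6/18 ≈ -0.3333; imaginary part = ±√396/(2×9) ≈ 1.1055. Poles: s = -0.3333 ± 1.1055j.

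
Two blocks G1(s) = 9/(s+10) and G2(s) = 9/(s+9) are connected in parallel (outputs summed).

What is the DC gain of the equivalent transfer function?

Parallel: G_eq = G1 + G2. DC gain = G1(0) + G2(0) = 9/10 + 9/9 = 0.9 + 1 = 1.9.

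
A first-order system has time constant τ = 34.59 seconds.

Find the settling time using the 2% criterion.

For first-order system, 2% settling time ≈ 4τ = 4 × 34.59 = 138.36 s.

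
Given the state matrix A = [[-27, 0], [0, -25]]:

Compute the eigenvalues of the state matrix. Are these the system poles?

For diagonal matrix, eigenvalues are diagonal entries: λ₁ = -27, λ₂ = -25. Eigenvalues of A = system poles.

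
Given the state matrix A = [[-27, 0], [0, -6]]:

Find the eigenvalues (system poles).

For diagonal matrix, eigenvalues are diagonal entries: λ₁ = -27, λ₂ = -6.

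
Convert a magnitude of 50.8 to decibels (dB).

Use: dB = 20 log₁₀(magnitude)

dB = 20 log₁₀(50.8) = 34.1 dB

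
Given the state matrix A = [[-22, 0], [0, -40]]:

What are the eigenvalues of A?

For diagonal matrix, eigenvalues are diagonal entries: λ₁ = -22, λ₂ = -40.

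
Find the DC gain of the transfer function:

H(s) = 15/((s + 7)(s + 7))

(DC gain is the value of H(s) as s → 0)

DC gain = H(0) = 15/(7 × 7) = 15/49 = 0.3061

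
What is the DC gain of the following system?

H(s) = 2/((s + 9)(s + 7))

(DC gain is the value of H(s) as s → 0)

DC gain = H(0) = 2/(9 × 7) = 2/63 = 0.0317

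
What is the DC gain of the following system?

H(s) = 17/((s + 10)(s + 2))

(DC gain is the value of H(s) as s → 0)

DC gain = H(0) = 17/(10 × 2) = 17/20 = 0.85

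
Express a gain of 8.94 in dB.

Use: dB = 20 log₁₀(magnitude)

dB = 20 log₁₀(8.94) = 19.0 dB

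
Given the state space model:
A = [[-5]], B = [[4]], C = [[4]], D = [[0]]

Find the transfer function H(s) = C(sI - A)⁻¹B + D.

(sI - A)⁻¹ = 1/(s + 5). H(s) = 4 × 4/(s + 5) + 0 = 16/(s + 5).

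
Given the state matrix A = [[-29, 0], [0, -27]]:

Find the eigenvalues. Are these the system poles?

For diagonal matrix, eigenvalues are diagonal entries: λ₁ = -29, λ₂ = -27. Eigenvalues of A = system poles.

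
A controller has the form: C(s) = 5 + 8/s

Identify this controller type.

This is a Proportional-Integral (PI) controller.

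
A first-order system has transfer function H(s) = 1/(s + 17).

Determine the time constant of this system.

For H(s) = 1/(s + 1/τ), the pole is at -1/τ = -17, so τ = 1/17 = 0.0588 s.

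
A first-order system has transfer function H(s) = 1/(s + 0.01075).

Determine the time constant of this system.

For H(s) = 1/(s + 1/τ), the pole is at -1/τ = -0.01075, so τ = 1/0.01075 = 93.02 s.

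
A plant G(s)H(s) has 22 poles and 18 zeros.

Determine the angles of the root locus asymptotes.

n - m = 22 - 18 = 4. Angles: θk = (2k + 1)·180°/4 = 45°, 135°, 225°, 315°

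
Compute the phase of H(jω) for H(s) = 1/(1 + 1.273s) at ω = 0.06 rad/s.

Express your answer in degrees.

Phase = -arctan(ωτ) = -arctan(0.06 × 1.273) = -4.4°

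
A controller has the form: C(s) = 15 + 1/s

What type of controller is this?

This is a Proportional-Integral (PI) controller.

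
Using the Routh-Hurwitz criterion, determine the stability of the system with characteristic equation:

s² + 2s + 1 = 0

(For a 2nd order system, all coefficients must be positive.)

Coefficients: 1, 2, 1. All positive, so system is stable.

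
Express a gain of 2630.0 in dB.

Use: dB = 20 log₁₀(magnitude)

dB = 20 log₁₀(2630.0) = 68.4 dB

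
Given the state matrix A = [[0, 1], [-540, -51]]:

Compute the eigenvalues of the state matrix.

det(A - λI) = λ² - (-51)λ + 540 = (λ - (-15))(λ - (-36)). Eigenvalues: -15, -36.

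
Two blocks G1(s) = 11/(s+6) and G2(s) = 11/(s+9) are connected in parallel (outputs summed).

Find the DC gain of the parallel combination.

Parallel: G_eq = G1 + G2. DC gain = G1(0) + G2(0) = 11/6 + 11/9 = 1.8333 + 1.2222 = 3.0556.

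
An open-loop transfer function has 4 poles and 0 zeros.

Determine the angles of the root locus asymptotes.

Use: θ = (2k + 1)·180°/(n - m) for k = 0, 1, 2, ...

n - m = 4 - 0 = 4. Angles: θk = (2k + 1)·180°/4 = 45°, 135°, 225°, 315°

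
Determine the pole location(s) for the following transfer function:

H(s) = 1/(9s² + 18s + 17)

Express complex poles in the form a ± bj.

Discriminant = 18² - 4×9×17 = 324 - 612 = -288 < 0, so the poles are a complex conjugate pair s = (-18 ± j√288)/(2×9). Real part = -18/(2×9) = -18/18 = -1; imaginary part = ±√288/(2×9) ≈ 0.9428. Poles: s = -1 ± 0.9428j.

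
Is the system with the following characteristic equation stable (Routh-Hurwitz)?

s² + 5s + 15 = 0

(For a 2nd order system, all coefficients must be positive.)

Coefficients: 1, 5, 15. All positive, so system is stable.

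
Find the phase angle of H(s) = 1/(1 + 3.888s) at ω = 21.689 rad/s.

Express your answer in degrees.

Phase = -arctan(ωτ) = -arctan(21.689 × 3.888) = -89.3°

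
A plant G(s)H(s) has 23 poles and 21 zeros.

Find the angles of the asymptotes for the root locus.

n - m = 23 - 21 = 2. Angles: θk = (2k + 1)·180°/2 = 90°, 270°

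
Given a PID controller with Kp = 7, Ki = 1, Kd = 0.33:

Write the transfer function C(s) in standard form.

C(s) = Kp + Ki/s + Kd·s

Substituting values: C(s) = 7 + 1/s + 0.33s = (0.33s² + 7s + 1)/s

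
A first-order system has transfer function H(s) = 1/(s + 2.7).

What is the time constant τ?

For H(s) = 1/(s + 1/τ), the pole is at -1/τ = -2.7, so τ = 1/2.7 = 0.3704 s.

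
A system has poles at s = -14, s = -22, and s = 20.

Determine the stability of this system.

Pole(s) at s = 20 are not in the left half-plane. System is unstable.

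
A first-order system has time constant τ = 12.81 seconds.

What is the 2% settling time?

For first-order system, 2% settling time ≈ 4τ = 4 × 12.81 = 51.24 s.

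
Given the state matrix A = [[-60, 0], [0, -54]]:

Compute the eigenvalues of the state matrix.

For diagonal matrix, eigenvalues are diagonal entries: λ₁ = -60, λ₂ = -54.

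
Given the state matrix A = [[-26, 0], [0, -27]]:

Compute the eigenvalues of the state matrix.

For diagonal matrix, eigenvalues are diagonal entries: λ₁ = -26, λ₂ = -27.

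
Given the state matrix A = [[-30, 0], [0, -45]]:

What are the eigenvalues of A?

For diagonal matrix, eigenvalues are diagonal entries: λ₁ = -30, λ₂ = -45.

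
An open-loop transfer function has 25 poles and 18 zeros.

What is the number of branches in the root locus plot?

Root locus has n branches where n = number of poles = 25.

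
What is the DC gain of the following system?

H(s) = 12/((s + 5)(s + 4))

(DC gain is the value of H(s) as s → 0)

DC gain = H(0) = 12/(5 × 4) = 12/20 = 0.6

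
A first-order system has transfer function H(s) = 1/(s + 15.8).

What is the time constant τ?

For H(s) = 1/(s + 1/τ), the pole is at -1/τ = -15.8, so τ = 1/15.8 = 0.0633 s.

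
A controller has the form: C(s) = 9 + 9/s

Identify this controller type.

This is a Proportional-Integral (PI) controller.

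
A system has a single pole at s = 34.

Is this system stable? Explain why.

Pole at s = 34 is in the right half-plane. Unstable.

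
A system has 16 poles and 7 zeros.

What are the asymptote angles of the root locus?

n - m = 16 - 7 = 9. Angles: θk = (2k + 1)·180°/9 = 20°, 60°, 100°, 140°, 180°, 220°, 260°, 300°, 340°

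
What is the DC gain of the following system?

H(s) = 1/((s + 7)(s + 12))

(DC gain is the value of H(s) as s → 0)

DC gain = H(0) = 1/(7 × 12) = 1/84 = 0.0119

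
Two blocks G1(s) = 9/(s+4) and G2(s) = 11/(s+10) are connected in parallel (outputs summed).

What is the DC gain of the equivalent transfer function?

Parallel: G_eq = G1 + G2. DC gain = G1(0) + G2(0) = 9/4 + 11/10 = 2.25 + 1.1 = 3.35.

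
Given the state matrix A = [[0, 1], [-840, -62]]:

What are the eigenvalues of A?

det(A - λI) = λ² - (-62)λ + 840 = (λ - (-42))(λ - (-20)). Eigenvalues: -42, -20.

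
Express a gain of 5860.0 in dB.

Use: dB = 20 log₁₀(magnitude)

dB = 20 log₁₀(5860.0) = 75.4 dB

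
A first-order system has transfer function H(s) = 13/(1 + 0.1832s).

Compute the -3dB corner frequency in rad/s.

Corner frequency = 1/τ = 1/0.1832 = 5.459 rad/s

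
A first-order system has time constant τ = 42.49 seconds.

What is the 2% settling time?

For first-order system, 2% settling time ≈ 4τ = 4 × 42.49 = 169.96 s.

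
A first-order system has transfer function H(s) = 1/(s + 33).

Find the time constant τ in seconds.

For H(s) = 1/(s + 1/τ), the pole is at -1/τ = -33, so τ = 1/33 = 0.0303 s.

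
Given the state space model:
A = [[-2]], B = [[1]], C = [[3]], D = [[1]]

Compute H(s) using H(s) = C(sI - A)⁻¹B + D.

(sI - A)⁻¹ = 1/(s + 2). H(s) = 3×1/(s + 2) + 1 = (s + 5)/(s + 2).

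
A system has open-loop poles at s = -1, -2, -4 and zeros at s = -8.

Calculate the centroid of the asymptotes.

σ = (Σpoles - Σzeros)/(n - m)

σ = (Σpoles - Σzeros)/(n - m) = (-7 - (-8))/(3 - 1) = 1/2 = 0.5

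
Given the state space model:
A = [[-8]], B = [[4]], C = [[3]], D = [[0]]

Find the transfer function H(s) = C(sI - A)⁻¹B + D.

(sI - A)⁻¹ = 1/(s + 8). H(s) = 3 × 4/(s + 8) + 0 = 12/(s + 8).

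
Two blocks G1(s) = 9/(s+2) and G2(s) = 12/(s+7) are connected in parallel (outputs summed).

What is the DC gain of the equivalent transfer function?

Parallel: G_eq = G1 + G2. DC gain = G1(0) + G2(0) = 9/2 + 12/7 = 4.5 + 1.7143 = 6.2143.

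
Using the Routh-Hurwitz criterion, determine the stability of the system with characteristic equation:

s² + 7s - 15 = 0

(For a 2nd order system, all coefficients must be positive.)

Coefficients: 1, 7, -15. c=-15 not positive, so system is unstable.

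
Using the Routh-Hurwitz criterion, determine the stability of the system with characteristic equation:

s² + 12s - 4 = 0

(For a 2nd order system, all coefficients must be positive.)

Coefficients: 1, 12, -4. c=-4 not positive, so system is unstable.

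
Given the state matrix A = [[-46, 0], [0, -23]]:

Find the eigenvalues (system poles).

For diagonal matrix, eigenvalues are diagonal entries: λ₁ = -46, λ₂ = -23.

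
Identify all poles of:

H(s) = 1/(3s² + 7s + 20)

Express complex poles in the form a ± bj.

Discriminant = 7² - 4×3×20 = 49 - 240 = -191 < 0, so the poles are a complex conjugate pair s = (-7 ± j√191)/(2×3). Real part = -7/(2×3) = -7/6 ≈ -1.1667; imaginary part = ±√191/(2×3) ≈ 2.3034. Poles: s = -1.1667 ± 2.3034j.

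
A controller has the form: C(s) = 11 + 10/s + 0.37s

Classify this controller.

This is a Proportional-Integral-Derivative (PID) controller.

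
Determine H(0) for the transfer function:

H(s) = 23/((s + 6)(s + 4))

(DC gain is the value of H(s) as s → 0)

DC gain = H(0) = 23/(6 × 4) = 23/24 = 0.9583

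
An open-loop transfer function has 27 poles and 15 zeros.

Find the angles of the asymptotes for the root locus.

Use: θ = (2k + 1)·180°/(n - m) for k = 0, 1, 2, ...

n - m = 27 - 15 = 12. Angles: θk = (2k + 1)·180°/12 = 15°, 45°, 75°, 105°, 135°, 165°, 195°, 225°, 255°, 285°, 315°, 345°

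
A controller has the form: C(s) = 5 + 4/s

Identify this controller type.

This is a Proportional-Integral (PI) controller.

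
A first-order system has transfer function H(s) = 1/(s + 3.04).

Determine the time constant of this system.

For H(s) = 1/(s + 1/τ), the pole is at -1/τ = -3.04, so τ = 1/3.04 = 0.3289 s.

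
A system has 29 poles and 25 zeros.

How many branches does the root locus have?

Root locus has n branches where n = number of poles = 29.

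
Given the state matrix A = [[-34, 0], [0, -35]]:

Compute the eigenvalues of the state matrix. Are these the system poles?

For diagonal matrix, eigenvalues are diagonal entries: λ₁ = -34, λ₂ = -35. Eigenvalues of A = system poles.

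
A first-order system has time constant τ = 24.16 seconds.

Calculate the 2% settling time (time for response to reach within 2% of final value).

For first-order system, 2% settling time ≈ 4τ = 4 × 24.16 = 96.64 s.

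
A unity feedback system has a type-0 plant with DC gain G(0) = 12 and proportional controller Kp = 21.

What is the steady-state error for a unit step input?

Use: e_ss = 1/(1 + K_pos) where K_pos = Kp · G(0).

K_pos = Kp · G(0) = 21 × 12 = 252. e_ss = 1/(1 + 252) = 0.0040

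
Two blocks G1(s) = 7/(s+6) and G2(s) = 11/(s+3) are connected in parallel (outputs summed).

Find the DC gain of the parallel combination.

Parallel: G_eq = G1 + G2. DC gain = G1(0) + G2(0) = 7/6 + 11/3 = 1.1667 + 3.6667 = 4.8333.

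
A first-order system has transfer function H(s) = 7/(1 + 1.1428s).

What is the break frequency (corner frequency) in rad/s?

Corner frequency = 1/τ = 1/1.1428 = 0.875 rad/s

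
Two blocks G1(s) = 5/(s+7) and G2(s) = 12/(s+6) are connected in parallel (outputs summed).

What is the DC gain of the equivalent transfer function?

Parallel: G_eq = G1 + G2. DC gain = G1(0) + G2(0) = 5/7 + 12/6 = 0.7143 + 2 = 2.7143.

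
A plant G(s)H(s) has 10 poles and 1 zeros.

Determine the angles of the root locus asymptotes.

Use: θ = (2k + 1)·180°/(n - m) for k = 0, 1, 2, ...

n - m = 10 - 1 = 9. Angles: θk = (2k + 1)·180°/9 = 20°, 60°, 100°, 140°, 180°, 220°, 260°, 300°, 340°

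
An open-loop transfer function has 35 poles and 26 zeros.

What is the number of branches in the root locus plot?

Root locus has n branches where n = number of poles = 35.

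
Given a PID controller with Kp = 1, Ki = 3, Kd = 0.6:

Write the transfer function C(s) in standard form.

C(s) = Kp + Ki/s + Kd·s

Substituting values: C(s) = 1 + 3/s + 0.6s = (0.6s² + s + 3)/s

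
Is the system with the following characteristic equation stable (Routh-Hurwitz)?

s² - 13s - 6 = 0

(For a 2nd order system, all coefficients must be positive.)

Coefficients: 1, -13, -6. b=-13, c=-6 not positive, so system is unstable.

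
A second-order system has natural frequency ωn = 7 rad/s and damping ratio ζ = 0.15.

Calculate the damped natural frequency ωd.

ωd = ωn√(1 - ζ²) = 7√(1 - 0.15²) = 6.92 rad/s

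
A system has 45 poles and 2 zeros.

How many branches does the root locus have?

Root locus has n branches where n = number of poles = 45.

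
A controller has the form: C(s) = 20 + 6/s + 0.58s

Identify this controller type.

This is a Proportional-Integral-Derivative (PID) controller.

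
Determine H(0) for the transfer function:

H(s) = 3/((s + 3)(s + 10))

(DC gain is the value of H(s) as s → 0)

DC gain = H(0) = 3/(3 × 10) = 3/30 = 0.1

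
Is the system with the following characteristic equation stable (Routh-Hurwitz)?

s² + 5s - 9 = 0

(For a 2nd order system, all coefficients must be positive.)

Coefficients: 1, 5, -9. c=-9 not positive, so system is unstable.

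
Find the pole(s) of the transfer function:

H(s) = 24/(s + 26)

Pole is where denominator = 0: s + 26 = 0, so s = -26.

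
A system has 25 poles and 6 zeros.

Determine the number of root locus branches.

Root locus has n branches where n = number of poles = 25.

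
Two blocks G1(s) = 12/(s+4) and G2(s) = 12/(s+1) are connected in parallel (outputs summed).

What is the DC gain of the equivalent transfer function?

Parallel: G_eq = G1 + G2. DC gain = G1(0) + G2(0) = 12/4 + 12/1 = 3 + 12 = 15.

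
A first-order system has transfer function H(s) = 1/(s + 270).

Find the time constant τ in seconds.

For H(s) = 1/(s + 1/τ), the pole is at -1/τ = -270, so τ = 1/270 = 0.0037 s.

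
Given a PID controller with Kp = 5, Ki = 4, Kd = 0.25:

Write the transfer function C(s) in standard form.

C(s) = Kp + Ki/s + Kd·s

Substituting values: C(s) = 5 + 4/s + 0.25s = (0.25s² + 5s + 4)/s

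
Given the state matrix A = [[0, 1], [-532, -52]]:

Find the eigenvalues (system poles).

det(A - λI) = λ² - (-52)λ + 532 = (λ - (-38))(λ - (-14)). Eigenvalues: -38, -14.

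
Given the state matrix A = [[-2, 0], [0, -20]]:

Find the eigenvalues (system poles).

For diagonal matrix, eigenvalues are diagonal entries: λ₁ = -2, λ₂ = -20.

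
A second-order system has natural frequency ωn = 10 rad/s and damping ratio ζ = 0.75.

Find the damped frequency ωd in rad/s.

ωd = ωn√(1 - ζ²) = 10√(1 - 0.75²) = 6.61 rad/s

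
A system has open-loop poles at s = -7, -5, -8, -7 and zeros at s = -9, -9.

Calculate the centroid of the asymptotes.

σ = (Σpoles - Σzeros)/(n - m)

σ = (Σpoles - Σzeros)/(n - m) = (-27 - (-18))/(4 - 2) = -9/2 = -4.5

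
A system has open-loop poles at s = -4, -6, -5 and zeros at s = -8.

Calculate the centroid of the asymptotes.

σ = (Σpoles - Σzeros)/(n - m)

σ = (Σpoles - Σzeros)/(n - m) = (-15 - (-8))/(3 - 1) = -7/2 = -3.5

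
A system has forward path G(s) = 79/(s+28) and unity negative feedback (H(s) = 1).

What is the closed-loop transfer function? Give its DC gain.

T(s) = G/(1+GH) = [79/(s+28)] / [1 + 79/(s+28)] = 79/(s+28+79) = 79/(s+107). DC gain = 79/107 = 0.7383.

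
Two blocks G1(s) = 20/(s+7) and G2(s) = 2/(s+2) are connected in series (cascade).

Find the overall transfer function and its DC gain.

Series: multiply transfer functions. G_eq = 20/(s+7) × 2/(s+2) = 40/((s+7)(s+2)). DC gain = 40/(7×2) = 2.8571.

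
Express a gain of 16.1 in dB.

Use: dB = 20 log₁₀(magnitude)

dB = 20 log₁₀(16.1) = 24.1 dB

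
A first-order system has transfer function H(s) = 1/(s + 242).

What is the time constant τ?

For H(s) = 1/(s + 1/τ), the pole is at -1/τ = -242, so τ = 1/242 = 0.0041 s.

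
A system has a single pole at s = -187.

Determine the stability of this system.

Pole at s = -187 is in the left half-plane. Stable.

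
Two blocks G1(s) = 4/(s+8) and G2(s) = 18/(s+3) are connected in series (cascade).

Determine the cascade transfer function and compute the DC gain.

Series: multiply transfer functions. G_eq = 4/(s+8) × 18/(s+3) = 72/((s+8)(s+3)). DC gain = 72/(8×3) = 3.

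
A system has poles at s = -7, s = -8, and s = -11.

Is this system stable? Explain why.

All poles are in the left half-plane. System is stable.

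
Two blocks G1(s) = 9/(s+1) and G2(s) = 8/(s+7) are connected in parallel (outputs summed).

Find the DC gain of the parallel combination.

Parallel: G_eq = G1 + G2. DC gain = G1(0) + G2(0) = 9/1 + 8/7 = 9 + 1.1429 = 10.1429.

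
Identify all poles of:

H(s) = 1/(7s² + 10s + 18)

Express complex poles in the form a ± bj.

Discriminant = 10² - 4×7×18 = 100 - 504 = -404 < 0, so the poles are a complex conjugate pair s = (-10 ± j√404)/(2×7). Real part = -10/(2×7) = -10/14 ≈ -0.7143; imaginary part = ±√404/(2×7) ≈ 1.4357. Poles: s = -0.7143 ± 1.4357j.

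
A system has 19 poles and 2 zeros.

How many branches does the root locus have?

Root locus has n branches where n = number of poles = 19.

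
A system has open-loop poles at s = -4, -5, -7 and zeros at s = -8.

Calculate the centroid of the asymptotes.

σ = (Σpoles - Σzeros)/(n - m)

σ = (Σpoles - Σzeros)/(n - m) = (-16 - (-8))/(3 - 1) = -8/2 = -4.0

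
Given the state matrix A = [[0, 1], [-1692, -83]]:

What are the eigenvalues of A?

det(A - λI) = λ² - (-83)λ + 1692 = (λ - (-47))(λ - (-36)). Eigenvalues: -47, -36.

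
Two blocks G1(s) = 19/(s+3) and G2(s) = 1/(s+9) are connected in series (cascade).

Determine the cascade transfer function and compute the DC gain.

Series: multiply transfer functions. G_eq = 19/(s+3) × 1/(s+9) = 19/((s+3)(s+9)). DC gain = 19/(3×9) = 0.7037.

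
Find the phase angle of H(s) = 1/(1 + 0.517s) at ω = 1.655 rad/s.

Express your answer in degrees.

Phase = -arctan(ωτ) = -arctan(1.655 × 0.517) = -40.6°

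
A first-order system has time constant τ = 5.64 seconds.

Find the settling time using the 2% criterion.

For first-order system, 2% settling time ≈ 4τ = 4 × 5.64 = 22.56 s.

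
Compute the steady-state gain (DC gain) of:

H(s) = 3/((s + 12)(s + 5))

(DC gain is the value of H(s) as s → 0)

DC gain = H(0) = 3/(12 × 5) = 3/60 = 0.05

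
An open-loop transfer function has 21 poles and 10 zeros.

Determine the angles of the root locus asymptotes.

n - m = 21 - 10 = 11. Angles: θk = (2k + 1)·180°/11 = 16.36°, 49.09°, 81.82°, 114.55°, 147.27°, 180°, 212.73°, 245.45°, 278.18°, 310.91°, 343.64°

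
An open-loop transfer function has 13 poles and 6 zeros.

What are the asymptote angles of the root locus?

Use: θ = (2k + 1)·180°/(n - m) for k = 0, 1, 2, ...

n - m = 13 - 6 = 7. Angles: θk = (2k + 1)·180°/7 = 25.71°, 77.14°, 128.57°, 180°, 231.43°, 282.86°, 334.29°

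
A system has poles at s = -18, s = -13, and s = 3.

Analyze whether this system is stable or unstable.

Pole(s) at s = 3 are not in the left half-plane. System is unstable.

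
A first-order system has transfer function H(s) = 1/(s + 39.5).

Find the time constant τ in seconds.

For H(s) = 1/(s + 1/τ), the pole is at -1/τ = -39.5, so τ = 1/39.5 = 0.0253 s.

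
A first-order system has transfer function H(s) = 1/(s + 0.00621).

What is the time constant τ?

For H(s) = 1/(s + 1/τ), the pole is at -1/τ = -0.00621, so τ = 1/0.00621 = 161 s.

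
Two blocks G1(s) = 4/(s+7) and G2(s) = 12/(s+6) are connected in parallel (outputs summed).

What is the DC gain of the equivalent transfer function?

Parallel: G_eq = G1 + G2. DC gain = G1(0) + G2(0) = 4/7 + 12/6 = 0.5714 + 2 = 2.5714.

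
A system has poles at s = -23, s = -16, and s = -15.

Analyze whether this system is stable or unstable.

All poles are in the left half-plane. System is stable.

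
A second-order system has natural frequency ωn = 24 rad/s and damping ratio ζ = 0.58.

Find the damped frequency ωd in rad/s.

ωd = ωn√(1 - ζ²) = 24√(1 - 0.58²) = 19.55 rad/s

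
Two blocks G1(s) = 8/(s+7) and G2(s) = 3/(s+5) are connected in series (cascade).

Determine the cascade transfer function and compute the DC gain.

Series: multiply transfer functions. G_eq = 8/(s+7) × 3/(s+5) = 24/((s+7)(s+5)). DC gain = 24/(7×5) = 0.6857.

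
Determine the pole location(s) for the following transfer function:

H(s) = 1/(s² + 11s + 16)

Discriminant = 11² - 4×1×16 = 121 - 64 = 57 > 0, so two distinct real poles. Using quadratic formula: s = (-11 ± √57)/(2×1) = (-11 ± √57)/2, with √57 ≈ 7.5498. s₁ ≈ -1.7251, s₂ ≈ -9.2749. Poles: s₁ = -1.7251, s₂ = -9.2749.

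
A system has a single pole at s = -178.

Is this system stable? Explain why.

Pole at s = -178 is in the left half-plane. Stable.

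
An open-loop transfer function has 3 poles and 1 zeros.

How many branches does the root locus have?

Root locus has n branches where n = number of poles = 3.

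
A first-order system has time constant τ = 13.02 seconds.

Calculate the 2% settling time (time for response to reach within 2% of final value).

For first-order system, 2% settling time ≈ 4τ = 4 × 13.02 = 52.08 s.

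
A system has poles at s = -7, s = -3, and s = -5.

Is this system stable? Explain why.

All poles are in the left half-plane. System is stable.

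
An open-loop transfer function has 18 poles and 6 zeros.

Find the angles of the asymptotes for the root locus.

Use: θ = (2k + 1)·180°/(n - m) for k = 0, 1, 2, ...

n - m = 18 - 6 = 12. Angles: θk = (2k + 1)·180°/12 = 15°, 45°, 75°, 105°, 135°, 165°, 195°, 225°, 255°, 285°, 315°, 345°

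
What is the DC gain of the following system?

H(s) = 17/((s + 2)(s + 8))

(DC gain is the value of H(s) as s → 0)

DC gain = H(0) = 17/(2 × 8) = 17/16 = 1.0625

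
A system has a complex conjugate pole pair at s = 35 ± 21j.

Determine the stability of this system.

Real part of poles is 35 (> 0, right half-plane). Unstable.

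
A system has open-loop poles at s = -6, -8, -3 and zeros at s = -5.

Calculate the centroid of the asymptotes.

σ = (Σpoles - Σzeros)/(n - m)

σ = (Σpoles - Σzeros)/(n - m) = (-17 - (-5))/(3 - 1) = -12/2 = -6.0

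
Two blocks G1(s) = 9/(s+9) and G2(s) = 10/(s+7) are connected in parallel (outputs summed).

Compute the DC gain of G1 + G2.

Parallel: G_eq = G1 + G2. DC gain = G1(0) + G2(0) = 9/9 + 10/7 = 1 + 1.4286 = 2.4286.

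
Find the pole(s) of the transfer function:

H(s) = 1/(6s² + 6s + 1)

Discriminant = 6² - 4×6×1 = 36 - 24 = 12 > 0, so two distinct real poles. Using quadratic formula: s = (-6 ± √12)/(2×6) = (-6 ± √12)/12, with √12 ≈ 3.4641. s₁ ≈ -0.2113, s₂ ≈ -0.7887. Poles: s₁ = -0.2113, s₂ = -0.7887.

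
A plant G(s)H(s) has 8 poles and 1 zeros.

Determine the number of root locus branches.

Root locus has n branches where n = number of poles = 8.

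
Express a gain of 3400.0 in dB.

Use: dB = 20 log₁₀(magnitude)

dB = 20 log₁₀(3400.0) = 70.6 dB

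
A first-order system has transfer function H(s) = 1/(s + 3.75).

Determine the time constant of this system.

For H(s) = 1/(s + 1/τ), the pole is at -1/τ = -3.75, so τ = 1/3.75 = 0.2667 s.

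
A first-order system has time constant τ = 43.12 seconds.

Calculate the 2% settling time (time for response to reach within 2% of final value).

For first-order system, 2% settling time ≈ 4τ = 4 × 43.12 = 172.48 s.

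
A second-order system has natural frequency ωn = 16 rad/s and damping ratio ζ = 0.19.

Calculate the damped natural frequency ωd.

ωd = ωn√(1 - ζ²) = 16√(1 - 0.19²) = 15.71 rad/s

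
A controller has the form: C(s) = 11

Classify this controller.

This is a Proportional (P) controller.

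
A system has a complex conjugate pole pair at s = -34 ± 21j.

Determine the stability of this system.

Real part of poles is -34 (< 0, left half-plane). Stable.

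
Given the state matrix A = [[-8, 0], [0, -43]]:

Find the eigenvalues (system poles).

For diagonal matrix, eigenvalues are diagonal entries: λ₁ = -8, λ₂ = -43.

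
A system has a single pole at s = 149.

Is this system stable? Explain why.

Pole at s = 149 is in the right half-plane. Unstable.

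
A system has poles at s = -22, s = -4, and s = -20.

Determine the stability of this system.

All poles are in the left half-plane. System is stable.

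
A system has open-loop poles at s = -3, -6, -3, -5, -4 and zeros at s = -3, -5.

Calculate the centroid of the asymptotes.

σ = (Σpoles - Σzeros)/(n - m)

σ = (Σpoles - Σzeros)/(n - m) = (-21 - (-8))/(5 - 2) = -13/3 = -4.33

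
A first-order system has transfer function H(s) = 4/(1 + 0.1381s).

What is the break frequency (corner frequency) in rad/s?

Corner frequency = 1/τ = 1/0.1381 = 7.241 rad/s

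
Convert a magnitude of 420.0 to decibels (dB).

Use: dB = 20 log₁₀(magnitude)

dB = 20 log₁₀(420.0) = 52.5 dB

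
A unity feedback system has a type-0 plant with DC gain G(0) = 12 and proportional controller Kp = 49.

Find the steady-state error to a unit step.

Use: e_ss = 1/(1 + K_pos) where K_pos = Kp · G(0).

K_pos = Kp · G(0) = 49 × 12 = 588. e_ss = 1/(1 + 588) = 0.0017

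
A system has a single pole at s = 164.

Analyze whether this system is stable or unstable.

Pole at s = 164 is in the right half-plane. Unstable.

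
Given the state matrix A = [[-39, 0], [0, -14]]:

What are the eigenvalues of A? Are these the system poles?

For diagonal matrix, eigenvalues are diagonal entries: λ₁ = -39, λ₂ = -14. Eigenvalues of A = system poles.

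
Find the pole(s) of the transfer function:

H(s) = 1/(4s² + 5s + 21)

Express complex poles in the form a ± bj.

Discriminant = 5² - 4×4×21 = 25 - 336 = -311 < 0, so the poles are a complex conjugate pair s = (-5 ± j√311)/(2×4). Real part = -5/(2×4) = -5/8 = -0.625; imaginary part = ±√311/(2×4) ≈ 2.2044. Poles: s = -0.625 ± 2.2044j.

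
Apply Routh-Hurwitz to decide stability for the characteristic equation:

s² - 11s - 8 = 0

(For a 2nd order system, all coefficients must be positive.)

Coefficients: 1, -11, -8. b=-11, c=-8 not positive, so system is unstable.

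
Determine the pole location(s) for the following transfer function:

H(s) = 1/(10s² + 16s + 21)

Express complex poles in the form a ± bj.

Discriminant = 16² - 4×10×21 = 256 - 840 = -584 < 0, so the poles are a complex conjugate pair s = (-16 ± j√584)/(2×10). Real part = -16/(2×10) = -16/20 = -0.8; imaginary part = ±√584/(2×10) ≈ 1.2083. Poles: s = -0.8 ± 1.2083j.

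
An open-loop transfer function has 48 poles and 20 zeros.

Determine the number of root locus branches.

Root locus has n branches where n = number of poles = 48.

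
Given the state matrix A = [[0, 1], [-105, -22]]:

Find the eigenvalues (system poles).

det(A - λI) = λ² - (-22)λ + 105 = (λ - (-7))(λ - (-15)). Eigenvalues: -7, -15.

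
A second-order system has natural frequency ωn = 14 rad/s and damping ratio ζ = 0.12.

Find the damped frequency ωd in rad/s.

ωd = ωn√(1 - ζ²) = 14√(1 - 0.12²) = 13.9 rad/s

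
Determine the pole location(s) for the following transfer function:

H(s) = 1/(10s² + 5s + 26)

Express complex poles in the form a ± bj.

Discriminant = 5² - 4×10×26 = 25 - 1040 = -1015 < 0, so the poles are a complex conjugate pair s = (-5 ± j√1015)/(2×10). Real part = -5/(2×10) = -5/20 = -0.25; imaginary part = ±√1015/(2×10) ≈ 1.5930. Poles: s = -0.25 ± 1.5930j.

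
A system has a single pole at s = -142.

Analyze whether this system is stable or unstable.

Pole at s = -142 is in the left half-plane. Stable.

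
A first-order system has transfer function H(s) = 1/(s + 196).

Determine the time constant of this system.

For H(s) = 1/(s + 1/τ), the pole is at -1/τ = -196, so τ = 1/196 = 0.0051 s.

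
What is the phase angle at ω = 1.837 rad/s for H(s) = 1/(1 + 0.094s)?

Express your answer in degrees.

Phase = -arctan(ωτ) = -arctan(1.837 × 0.094) = -9.8°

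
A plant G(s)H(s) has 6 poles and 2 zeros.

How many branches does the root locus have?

Root locus has n branches where n = number of poles = 6.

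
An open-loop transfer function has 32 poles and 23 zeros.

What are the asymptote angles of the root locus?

n - m = 32 - 23 = 9. Angles: θk = (2k + 1)·180°/9 = 20°, 60°, 100°, 140°, 180°, 220°, 260°, 300°, 340°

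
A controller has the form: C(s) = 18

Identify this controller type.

This is a Proportional (P) controller.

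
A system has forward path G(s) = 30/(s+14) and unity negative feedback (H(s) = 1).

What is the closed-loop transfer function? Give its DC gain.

T(s) = G/(1+GH) = [30/(s+14)] / [1 + 30/(s+14)] = 30/(s+14+30) = 30/(s+44). DC gain = 30/44 = 0.6818.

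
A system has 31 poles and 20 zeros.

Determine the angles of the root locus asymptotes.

n - m = 31 - 20 = 11. Angles: θk = (2k + 1)·180°/11 = 16.36°, 49.09°, 81.82°, 114.55°, 147.27°, 180°, 212.73°, 245.45°, 278.18°, 310.91°, 343.64°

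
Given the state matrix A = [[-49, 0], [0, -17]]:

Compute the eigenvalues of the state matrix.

For diagonal matrix, eigenvalues are diagonal entries: λ₁ = -49, λ₂ = -17.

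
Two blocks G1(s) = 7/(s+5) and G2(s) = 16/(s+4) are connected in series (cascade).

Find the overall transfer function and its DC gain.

Series: multiply transfer functions. G_eq = 7/(s+5) × 16/(s+4) = 112/((s+5)(s+4)). DC gain = 112/(5×4) = 5.6.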